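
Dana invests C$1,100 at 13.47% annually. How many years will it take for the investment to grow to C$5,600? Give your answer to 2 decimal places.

(1+i)^n = 5600/1100 = 5.09091, so n = ln 5.09091 / ln 1.1347 = 12.8787 years

12.88 years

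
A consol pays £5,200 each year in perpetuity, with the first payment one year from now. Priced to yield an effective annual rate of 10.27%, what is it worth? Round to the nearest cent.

PV = C/r = 5200/0.1027 = 50,632.9114

£50,632.91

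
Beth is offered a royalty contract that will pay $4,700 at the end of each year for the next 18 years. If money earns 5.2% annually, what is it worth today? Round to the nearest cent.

$54,092.59

PV = PMT · [1 − (1+i)^(−n)] / i = 4700 · 11.509062 = 54,092.5907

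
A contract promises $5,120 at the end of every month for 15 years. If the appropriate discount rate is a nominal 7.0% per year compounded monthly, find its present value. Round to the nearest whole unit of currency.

i = 0.07/12 = 0.00583333 per month; n = 15·12 = 180.
PV = 5120 × [1 − (1+0.00583333)^(−180)] / 0.00583333 = 5120 × 111.255958 = 569,630.5030

$569,631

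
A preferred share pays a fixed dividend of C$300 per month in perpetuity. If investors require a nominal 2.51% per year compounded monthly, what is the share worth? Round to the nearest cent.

Periodic rate i = 0.0251/12 = 0.00209167.
PV = C/r = 300/0.00209167 = 143,426.2948

C$143,426.29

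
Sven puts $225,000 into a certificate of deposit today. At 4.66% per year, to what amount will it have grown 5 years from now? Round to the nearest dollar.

$282,544

FV = PV·(1+i)^n = 225,000 × 1.255751 = 282,544.0526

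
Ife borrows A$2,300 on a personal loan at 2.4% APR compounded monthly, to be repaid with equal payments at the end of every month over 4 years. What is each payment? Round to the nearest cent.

A$50.30

With 12 periods per year: i = 0.002, n = 48.
Annuity-PV factor = 45.724442; PMT = 2300 / 45.724442 = 50.3013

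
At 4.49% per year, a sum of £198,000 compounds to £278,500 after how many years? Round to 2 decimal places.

7.77 years

(1+i)^n = 278500/198000 = 1.40657, so n = ln 1.40657 / ln 1.0449 = 7.7673 years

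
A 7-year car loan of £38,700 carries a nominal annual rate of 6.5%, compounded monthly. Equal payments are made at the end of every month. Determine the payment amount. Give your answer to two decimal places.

£574.67

Periodic rate i = 0.065/12 = 0.00541667; n = 7 × 12 = 84 periods.
PMT = 38700 / ( [1 − (1+0.00541667)^(−84)] / 0.00541667 ) = 38700 / 67.342623 = 574.6732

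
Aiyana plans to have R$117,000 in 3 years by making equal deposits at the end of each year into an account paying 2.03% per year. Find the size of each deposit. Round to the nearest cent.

FV-annuity factor = 3.061312; PMT = 117000 / 3.061312 = 38,218.9063

R$38,218.91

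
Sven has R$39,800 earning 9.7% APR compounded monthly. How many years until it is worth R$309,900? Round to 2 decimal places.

Periodic rate i = 0.097/12 = 0.00808333.
(1+i)^n = 309900/39800 = 7.78643, so n = ln 7.78643 / ln 1.00808 = 254.9278 months
= 254.9278/12 years

21.24 years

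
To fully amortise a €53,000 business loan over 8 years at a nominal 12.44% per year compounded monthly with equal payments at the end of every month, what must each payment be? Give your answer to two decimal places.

€874.26

With 12 periods per year: i = 0.0103667, n = 96.
PMT = 53000 / ( [1 − (1+0.0103667)^(−96)] / 0.0103667 ) = 53000 / 60.622369 = 874.2647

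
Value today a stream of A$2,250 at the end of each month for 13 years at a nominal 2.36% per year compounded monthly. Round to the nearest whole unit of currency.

A$302,012

Periodic rate i = 0.0236/12 = 0.00196667; n = 13 × 12 = 156 periods.
PV = PMT · [1 − (1+i)^(−n)] / i = 2250 · 134.227389 = 302,011.6246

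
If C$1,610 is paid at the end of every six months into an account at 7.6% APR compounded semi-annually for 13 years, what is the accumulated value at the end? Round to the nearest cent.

C$69,362.52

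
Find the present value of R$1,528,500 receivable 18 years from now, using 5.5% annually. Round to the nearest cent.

R$583,070.63

PV = 1,528,500 / (1 + 0.055)^18 = 1,528,500 / 2.621466 = 583,070.6349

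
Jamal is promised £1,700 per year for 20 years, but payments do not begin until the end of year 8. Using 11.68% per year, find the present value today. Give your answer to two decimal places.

Value one period before first payment (t=7): 1700 × [1 − (1+0.1168)^(−20)] / 0.1168 = 1700 × 7.621814 = 12,957.0844
PV₀ = 12,957.0844 / (1+0.1168)^7 = 12,957.0844 / 2.166845 = 5,979.7008

£5,979.70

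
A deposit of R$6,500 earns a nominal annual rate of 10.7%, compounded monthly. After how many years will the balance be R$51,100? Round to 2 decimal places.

Periodic rate i = 0.107/12 = 0.00891667.
n = ln(51100/6500) / ln(1+0.00891667) = ln(7.86154) / 0.008877 = 232.2798 months
= 232.2798/12 years

19.36 years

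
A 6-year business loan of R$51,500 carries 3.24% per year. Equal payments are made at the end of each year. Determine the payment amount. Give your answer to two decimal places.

R$9,582.53

Annuity-PV factor = 5.374363; PMT = 51500 / 5.374363 = 9,582.5308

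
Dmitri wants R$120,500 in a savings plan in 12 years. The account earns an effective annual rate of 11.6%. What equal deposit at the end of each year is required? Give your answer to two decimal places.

FV-annuity factor = 23.553850; PMT = 120500 / 23.553850 = 5,115.9364

R$5,115.94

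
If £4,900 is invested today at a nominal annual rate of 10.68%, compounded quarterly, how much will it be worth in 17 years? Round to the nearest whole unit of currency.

With 4 periods per year: i = 0.0267, n = 68.
4,900 × (1+0.0267)^68 = 4,900 × 6.000152 = 29,400.7424

£29,401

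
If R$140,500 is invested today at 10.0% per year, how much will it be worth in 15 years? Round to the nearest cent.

R$586,903.37

FV = 140,500 × (1 + 0.1)^15 = 586,903.3678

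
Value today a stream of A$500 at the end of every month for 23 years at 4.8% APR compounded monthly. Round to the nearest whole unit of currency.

With 12 periods per year: i = 0.004, n = 276.
PV = PMT · [1 − (1+i)^(−n)] / i = 500 · 166.931709 = 83,465.8547

A$83,466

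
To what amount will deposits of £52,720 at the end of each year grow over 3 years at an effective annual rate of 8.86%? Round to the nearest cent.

£172,586.83

FV = 52720 × [(1+0.0886)^3 − 1] / 0.0886 = 52720 × 3.273650 = 172,586.8259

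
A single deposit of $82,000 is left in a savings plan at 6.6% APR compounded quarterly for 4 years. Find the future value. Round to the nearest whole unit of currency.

With 4 periods per year: i = 0.0165, n = 16.
FV = 82,000 × (1 + 0.0165)^16 = 106,544.7317

$106,545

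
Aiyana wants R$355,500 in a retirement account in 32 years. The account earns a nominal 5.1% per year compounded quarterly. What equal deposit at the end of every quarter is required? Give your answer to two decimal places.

i = 0.051/4 = 0.01275 per quarter; n = 32·4 = 128.
PMT = 355500 / ( [(1+0.01275)^128 − 1] / 0.01275 ) = 355500 / 318.557243 = 1,115.9690

R$1,115.97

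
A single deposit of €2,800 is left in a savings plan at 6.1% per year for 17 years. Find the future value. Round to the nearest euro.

FV = PV·(1+i)^n = 2,800 × 2.736286 = 7,661.6015

€7,662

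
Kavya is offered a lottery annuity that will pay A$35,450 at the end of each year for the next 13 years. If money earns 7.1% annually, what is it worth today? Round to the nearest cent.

A$294,606.65

PV = PMT · [1 − (1+i)^(−n)] / i = 35450 · 8.310484 = 294,606.6494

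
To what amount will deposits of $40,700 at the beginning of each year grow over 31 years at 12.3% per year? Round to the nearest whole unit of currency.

$13,175,355

FV = 40700 × [(1+0.123)^31 − 1] / 0.123 × (1+i) = 40700 × 323.718790 = 13,175,354.7636
(Beginning-of-period payments → annuity-due factor ×(1+i).)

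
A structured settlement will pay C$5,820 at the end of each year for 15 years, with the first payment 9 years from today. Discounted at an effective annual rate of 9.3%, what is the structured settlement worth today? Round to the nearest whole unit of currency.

PV at t=8 (ordinary 15-year annuity): 5820 × a(15|0.093) = 5820 × 7.919897 = 46,093.7982
Discount back 8 years: 46,093.7982 × (1+0.093)^(−8) = 46,093.7982 × 0.490952 = 22,629.8253

C$22,630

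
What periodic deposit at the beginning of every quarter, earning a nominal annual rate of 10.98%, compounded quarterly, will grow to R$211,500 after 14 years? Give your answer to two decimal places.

i = 0.1098/4 = 0.02745 per quarter; n = 14·4 = 56.
FV-annuity factor × (1+i) = 133.106630; PMT = 211500 / 133.106630 = 1,588.9517

R$1,588.95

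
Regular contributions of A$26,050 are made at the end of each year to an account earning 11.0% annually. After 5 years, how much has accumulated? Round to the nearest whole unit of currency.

A$162,234

Accumulation factor s(5|0.11) = 6.227801; FV = 26050 × 6.227801 = 162,234.2267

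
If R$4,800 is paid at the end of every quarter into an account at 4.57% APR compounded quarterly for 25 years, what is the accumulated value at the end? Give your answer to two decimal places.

Periodic rate i = 0.0457/4 = 0.011425; n = 25 × 4 = 100 periods.
FV = 4800 × [(1+0.011425)^100 − 1] / 0.011425 = 4800 × 185.064083 = 888,307.5972

R$888,307.60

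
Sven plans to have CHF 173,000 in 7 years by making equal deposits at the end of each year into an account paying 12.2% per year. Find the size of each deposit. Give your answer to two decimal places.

CHF 17,042.09

PMT = 173000 / ( [(1+0.122)^7 − 1] / 0.122 ) = 173000 / 10.151339 = 17,042.0861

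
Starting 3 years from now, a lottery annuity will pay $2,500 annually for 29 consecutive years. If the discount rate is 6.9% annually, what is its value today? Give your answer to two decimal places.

$27,126.45

Value one period before first payment (t=2): 2500 × [1 − (1+0.069)^(−29)] / 0.069 = 2500 × 12.399618 = 30,999.0439
PV₀ = 30,999.0439 / (1+0.069)^2 = 30,999.0439 / 1.142761 = 27,126.4454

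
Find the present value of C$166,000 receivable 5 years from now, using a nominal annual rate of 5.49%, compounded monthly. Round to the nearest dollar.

C$126,231

Periodic rate i = 0.0549/12 = 0.004575; n = 5 × 12 = 60 periods.
Discount factor = (1+0.004575)^(−60) = 0.760428; PV = 166,000 × 0.760428 = 126,231.0299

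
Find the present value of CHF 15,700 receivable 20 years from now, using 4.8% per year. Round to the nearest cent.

PV = FV·(1+i)^(−n) = 15,700 × 0.391538 = 6,147.1527

CHF 6,147.15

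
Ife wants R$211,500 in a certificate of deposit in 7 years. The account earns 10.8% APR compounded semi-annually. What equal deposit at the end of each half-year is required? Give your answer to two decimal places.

i = 0.108/2 = 0.054 per half-year; n = 7·2 = 14.
PMT = 211500 / ( [(1+0.054)^14 − 1] / 0.054 ) = 211500 / 20.151537 = 10,495.4775

R$10,495.48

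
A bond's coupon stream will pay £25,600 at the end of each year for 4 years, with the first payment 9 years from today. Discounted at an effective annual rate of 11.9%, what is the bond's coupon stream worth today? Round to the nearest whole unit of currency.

£31,696

PV at t=8 (ordinary 4-year annuity): 25600 × a(4|0.119) = 25600 × 3.043757 = 77,920.1912
PV₀ = 77,920.1912 / (1+0.119)^8 = 77,920.1912 / 2.458333 = 31,696.3546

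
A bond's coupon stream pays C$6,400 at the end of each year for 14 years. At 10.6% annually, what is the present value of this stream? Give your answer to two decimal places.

C$45,643.98

Annuity factor a(14|0.106) = 7.131872; PV = 6400 × 7.131872 = 45,643.9805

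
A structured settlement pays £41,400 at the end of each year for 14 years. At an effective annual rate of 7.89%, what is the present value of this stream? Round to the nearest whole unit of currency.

£343,503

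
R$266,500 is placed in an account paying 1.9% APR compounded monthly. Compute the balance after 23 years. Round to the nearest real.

Periodic rate i = 0.019/12 = 0.00158333; n = 23 × 12 = 276 periods.
FV = 266,500 × (1 + 0.00158333)^276 = 412,414.3921

R$412,414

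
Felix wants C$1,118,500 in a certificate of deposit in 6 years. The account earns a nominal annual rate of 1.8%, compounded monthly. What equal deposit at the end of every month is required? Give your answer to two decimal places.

C$14,722.58

Periodic rate i = 0.018/12 = 0.0015; n = 6 × 12 = 72 periods.
PMT = 1.1185e+06 / ( [(1+0.0015)^72 − 1] / 0.0015 ) = 1.1185e+06 / 75.971734 = 14,722.5809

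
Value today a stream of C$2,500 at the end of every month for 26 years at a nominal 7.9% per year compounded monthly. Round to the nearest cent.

C$330,726.44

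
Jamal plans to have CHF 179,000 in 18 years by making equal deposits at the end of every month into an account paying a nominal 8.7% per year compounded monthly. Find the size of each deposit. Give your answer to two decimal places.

CHF 345.10

i = 0.087/12 = 0.00725 per month; n = 18·12 = 216.
FV-annuity factor = 518.688233; PMT = 179000 / 518.688233 = 345.1013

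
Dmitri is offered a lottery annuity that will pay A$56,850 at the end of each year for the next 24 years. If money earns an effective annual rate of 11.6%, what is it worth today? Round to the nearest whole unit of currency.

Annuity factor a(24|0.116) = 8.001817; PV = 56850 × 8.001817 = 454,903.2927

A$454,903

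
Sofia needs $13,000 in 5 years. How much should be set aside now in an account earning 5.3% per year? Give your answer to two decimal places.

$10,041.57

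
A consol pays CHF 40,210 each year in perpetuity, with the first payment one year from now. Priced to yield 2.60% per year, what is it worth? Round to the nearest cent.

CHF 1,546,538.46

PV = PMT / i = 40210 / 0.026 = 1,546,538.4615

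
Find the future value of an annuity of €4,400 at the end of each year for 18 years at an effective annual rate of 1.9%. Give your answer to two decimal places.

€93,384.41

FV = PMT · [(1+i)^n − 1] / i = 4400 · 21.223729 = 93,384.4060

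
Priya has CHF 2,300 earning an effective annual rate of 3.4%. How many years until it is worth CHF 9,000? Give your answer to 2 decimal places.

n = ln(9000/2300) / ln(1+0.034) = ln(3.91304) / 0.033435 = 40.8053 years

40.81 years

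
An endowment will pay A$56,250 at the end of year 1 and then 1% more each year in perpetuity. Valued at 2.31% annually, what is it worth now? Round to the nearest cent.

PV = D₁/(r − g) = 56250/(0.0231 − 0.01) = 4,293,893.1298

A$4,293,893.13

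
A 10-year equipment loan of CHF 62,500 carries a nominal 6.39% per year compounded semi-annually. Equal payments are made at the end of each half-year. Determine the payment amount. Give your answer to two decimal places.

Periodic rate i = 0.0639/2 = 0.03195; n = 10 × 2 = 20 periods.
Annuity-PV factor = 14.612759; PMT = 62500 / 14.612759 = 4,277.0842

CHF 4,277.08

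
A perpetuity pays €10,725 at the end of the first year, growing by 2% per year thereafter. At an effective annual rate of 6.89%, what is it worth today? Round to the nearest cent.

€219,325.15

PV = PMT / (i − g) = 10725 / (0.0689 − 0.02) = 10725 / 0.048900 = 219,325.1534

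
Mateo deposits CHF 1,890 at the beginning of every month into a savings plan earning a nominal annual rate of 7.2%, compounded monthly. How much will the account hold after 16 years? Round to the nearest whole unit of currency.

CHF 682,467

With 12 periods per year: i = 0.006, n = 192.
FV = 1890 × [(1+0.006)^192 − 1] / 0.006 × (1+i) = 1890 × 361.093863 = 682,467.4002
(annuity-due: payments at period start, so ×(1+i).)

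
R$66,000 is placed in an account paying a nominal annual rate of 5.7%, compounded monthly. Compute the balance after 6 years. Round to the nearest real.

R$92,837

Periodic rate i = 0.057/12 = 0.00475; n = 6 × 12 = 72 periods.
FV = 66,000 × (1 + 0.00475)^72 = 92,836.9803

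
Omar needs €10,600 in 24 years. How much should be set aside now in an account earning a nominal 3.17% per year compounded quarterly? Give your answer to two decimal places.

€4,968.18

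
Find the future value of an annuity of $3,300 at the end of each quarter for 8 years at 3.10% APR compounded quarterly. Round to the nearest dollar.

$119,326

With 4 periods per year: i = 0.00775, n = 32.
FV = 3300 × [(1+0.00775)^32 − 1] / 0.00775 = 3300 × 36.159401 = 119,326.0245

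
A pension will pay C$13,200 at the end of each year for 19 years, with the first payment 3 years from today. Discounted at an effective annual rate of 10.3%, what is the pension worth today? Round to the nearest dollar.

PV at t=2 (ordinary 19-year annuity): 13200 × a(19|0.103) = 13200 × 8.201340 = 108,257.6814
Discount back 2 years: 108,257.6814 × (1+0.103)^(−2) = 108,257.6814 × 0.821957 = 88,983.1338

C$88,983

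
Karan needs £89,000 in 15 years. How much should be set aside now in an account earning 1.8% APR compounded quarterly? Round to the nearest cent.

Periodic rate i = 0.018/4 = 0.0045; n = 15 × 4 = 60 periods.
PV = FV·(1+i)^(−n) = 89,000 × 0.763842 = 67,981.9381

£67,981.94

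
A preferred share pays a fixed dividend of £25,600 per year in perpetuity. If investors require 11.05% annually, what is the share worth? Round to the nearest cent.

£231,674.21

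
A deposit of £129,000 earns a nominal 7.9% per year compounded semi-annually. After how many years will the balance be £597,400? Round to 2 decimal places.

19.78 years

Periodic rate i = 0.079/2 = 0.0395.
(1+i)^n = 597400/129000 = 4.63101, so n = ln 4.63101 / ln 1.0395 = 39.5659 half-years
= 39.5659/2 years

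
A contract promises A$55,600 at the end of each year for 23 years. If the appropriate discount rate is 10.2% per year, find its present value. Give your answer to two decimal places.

A$486,713.49

PV = 55600 × [1 − (1+0.102)^(−23)] / 0.102 = 55600 × 8.753840 = 486,713.4880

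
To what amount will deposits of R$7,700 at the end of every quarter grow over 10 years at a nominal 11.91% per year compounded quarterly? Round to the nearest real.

R$577,637

i = 0.1191/4 = 0.029775 per quarter; n = 10·4 = 40.
FV = 7700 × [(1+0.029775)^40 − 1] / 0.029775 = 7700 × 75.017821 = 577,637.2241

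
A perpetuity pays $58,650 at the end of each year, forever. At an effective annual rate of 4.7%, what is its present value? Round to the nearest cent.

PV = PMT / i = 58650 / 0.047 = 1,247,872.3404

$1,247,872.34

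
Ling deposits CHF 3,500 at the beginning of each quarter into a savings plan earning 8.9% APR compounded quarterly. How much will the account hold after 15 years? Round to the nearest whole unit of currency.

i = 0.089/4 = 0.02225 per quarter; n = 15·4 = 60.
FV = 3500 × [(1+0.02225)^60 − 1] / 0.02225 × (1+i) = 3500 × 126.106014 = 441,371.0476
(Beginning-of-period payments → annuity-due factor ×(1+i).)

CHF 441,371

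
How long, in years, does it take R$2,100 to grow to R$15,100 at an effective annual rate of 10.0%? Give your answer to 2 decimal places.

n = ln(15100/2100) / ln(1+0.1) = ln(7.19048) / 0.095310 = 20.6983 years

20.70 years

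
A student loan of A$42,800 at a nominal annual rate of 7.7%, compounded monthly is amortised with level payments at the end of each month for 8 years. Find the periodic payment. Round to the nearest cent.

A$598.54

With 12 periods per year: i = 0.00641667, n = 96.
PMT = 42800 / ( [1 − (1+0.00641667)^(−96)] / 0.00641667 ) = 42800 / 71.506840 = 598.5441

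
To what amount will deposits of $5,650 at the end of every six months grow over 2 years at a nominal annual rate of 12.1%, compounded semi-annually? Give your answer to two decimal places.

$24,734.92

Periodic rate i = 0.121/2 = 0.0605; n = 2 × 2 = 4 periods.
FV = 5650 × [(1+0.0605)^4 − 1] / 0.0605 = 5650 × 4.377862 = 24,734.9228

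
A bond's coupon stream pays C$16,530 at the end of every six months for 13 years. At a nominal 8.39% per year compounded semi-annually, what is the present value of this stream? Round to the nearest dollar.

With 2 periods per year: i = 0.04195, n = 26.
Annuity factor a(26|0.04195) = 15.648557; PV = 16530 × 15.648557 = 258,670.6474

C$258,671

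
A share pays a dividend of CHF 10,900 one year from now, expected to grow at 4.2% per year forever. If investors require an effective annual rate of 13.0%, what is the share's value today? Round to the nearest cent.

CHF 123,863.64

PV = PMT / (i − g) = 10900 / (0.13 − 0.042) = 10900 / 0.088000 = 123,863.6364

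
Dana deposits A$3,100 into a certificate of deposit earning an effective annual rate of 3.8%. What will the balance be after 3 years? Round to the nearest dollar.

FV = PV·(1+i)^n = 3,100 × 1.118387 = 3,466.9993

A$3,467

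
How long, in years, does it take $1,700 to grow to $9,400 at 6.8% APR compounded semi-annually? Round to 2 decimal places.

25.57 years

Periodic rate i = 0.068/2 = 0.034.
n = ln(9400/1700) / ln(1+0.034) = ln(5.52941) / 0.033435 = 51.1468 half-years
= 51.1468/2 years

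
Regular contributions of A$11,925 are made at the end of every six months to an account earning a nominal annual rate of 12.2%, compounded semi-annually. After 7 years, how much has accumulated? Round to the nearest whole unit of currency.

A$252,370

i = 0.122/2 = 0.061 per half-year; n = 7·2 = 14.
FV = 11925 × [(1+0.061)^14 − 1] / 0.061 = 11925 × 21.163094 = 252,369.8999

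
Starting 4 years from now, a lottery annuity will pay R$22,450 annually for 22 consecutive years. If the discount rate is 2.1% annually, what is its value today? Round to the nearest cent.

R$368,582.07

Value one period before first payment (t=3): 22450 × [1 − (1+0.021)^(−22)] / 0.021 = 22450 × 17.474111 = 392,293.7853
PV₀ = 392,293.7853 / (1+0.021)^3 = 392,293.7853 / 1.064332 = 368,582.0675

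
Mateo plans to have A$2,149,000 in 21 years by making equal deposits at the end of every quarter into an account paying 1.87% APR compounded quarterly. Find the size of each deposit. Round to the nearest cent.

With 4 periods per year: i = 0.004675, n = 84.
PMT = 2.149e+06 / ( [(1+0.004675)^84 − 1] / 0.004675 ) = 2.149e+06 / 102.592392 = 20,946.9724

A$20,946.97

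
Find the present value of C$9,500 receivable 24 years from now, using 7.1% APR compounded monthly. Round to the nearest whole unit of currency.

Periodic rate i = 0.071/12 = 0.00591667; n = 24 × 12 = 288 periods.
Discount factor = (1+0.00591667)^(−288) = 0.182870; PV = 9,500 × 0.182870 = 1,737.2667

C$1,737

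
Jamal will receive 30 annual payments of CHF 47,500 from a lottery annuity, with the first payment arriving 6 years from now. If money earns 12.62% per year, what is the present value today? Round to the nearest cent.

CHF 201,881.34

PV at t=5 (ordinary 30-year annuity): 47500 × a(30|0.1262) = 47500 × 7.699813 = 365,741.1265
PV₀ = 365,741.1265 / (1+0.1262)^5 = 365,741.1265 / 1.811664 = 201,881.3421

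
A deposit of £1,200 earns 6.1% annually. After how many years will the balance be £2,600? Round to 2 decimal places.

13.06 years

n = ln(2600/1200) / ln(1+0.061) = ln(2.16667) / 0.059212 = 13.0580 years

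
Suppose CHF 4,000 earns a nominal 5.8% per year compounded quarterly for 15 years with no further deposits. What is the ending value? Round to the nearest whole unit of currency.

i = 0.058/4 = 0.0145 per quarter; n = 15·4 = 60.
FV = PV·(1+i)^n = 4,000 × 2.372046 = 9,488.1835

CHF 9,488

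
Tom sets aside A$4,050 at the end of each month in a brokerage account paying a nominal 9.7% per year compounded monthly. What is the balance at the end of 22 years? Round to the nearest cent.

Periodic rate i = 0.097/12 = 0.00808333; n = 22 × 12 = 264 periods.
Accumulation factor s(264|0.00808333) = 912.547495; FV = 4050 × 912.547495 = 3,695,817.3539

A$3,695,817.35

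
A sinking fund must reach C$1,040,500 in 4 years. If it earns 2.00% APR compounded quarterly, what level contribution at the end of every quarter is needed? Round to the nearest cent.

i = 0.02/4 = 0.005 per quarter; n = 4·4 = 16.
FV-annuity factor = 16.614230; PMT = 1.0405e+06 / 16.614230 = 62,627.0362

C$62,627.04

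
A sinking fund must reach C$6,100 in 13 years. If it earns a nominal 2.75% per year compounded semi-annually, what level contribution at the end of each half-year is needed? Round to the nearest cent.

C$196.76

i = 0.0275/2 = 0.01375 per half-year; n = 13·2 = 26.
FV-annuity factor = 31.001646; PMT = 6100 / 31.001646 = 196.7637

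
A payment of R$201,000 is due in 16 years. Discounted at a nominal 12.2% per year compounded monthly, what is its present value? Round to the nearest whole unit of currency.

R$28,823

Periodic rate i = 0.122/12 = 0.0101667; n = 16 × 12 = 192 periods.
Discount factor = (1+0.0101667)^(−192) = 0.143396; PV = 201,000 × 0.143396 = 28,822.6296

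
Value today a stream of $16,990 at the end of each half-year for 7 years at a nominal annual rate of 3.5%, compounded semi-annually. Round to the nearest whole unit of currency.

i = 0.035/2 = 0.0175 per half-year; n = 7·2 = 14.
Annuity factor a(14|0.0175) = 12.322006; PV = 16990 × 12.322006 = 209,350.8797

$209,351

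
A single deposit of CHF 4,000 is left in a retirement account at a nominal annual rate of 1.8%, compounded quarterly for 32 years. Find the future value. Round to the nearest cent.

CHF 7,106.45

Periodic rate i = 0.018/4 = 0.0045; n = 32 × 4 = 128 periods.
FV = 4,000 × (1 + 0.0045)^128 = 7,106.4458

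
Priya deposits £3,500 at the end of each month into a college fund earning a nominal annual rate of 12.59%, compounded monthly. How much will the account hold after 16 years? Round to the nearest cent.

i = 0.1259/12 = 0.0104917 per month; n = 16·12 = 192.
Accumulation factor s(192|0.0104917) = 611.721221; FV = 3500 × 611.721221 = 2,141,024.2737

£2,141,024.27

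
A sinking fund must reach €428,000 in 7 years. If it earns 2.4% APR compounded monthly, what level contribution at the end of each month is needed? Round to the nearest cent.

€4,684.30

i = 0.024/12 = 0.002 per month; n = 7·12 = 84.
PMT = 428000 / ( [(1+0.002)^84 − 1] / 0.002 ) = 428000 / 91.369079 = 4,684.2981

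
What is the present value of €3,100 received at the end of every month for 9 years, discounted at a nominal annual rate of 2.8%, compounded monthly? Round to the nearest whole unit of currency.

Periodic rate i = 0.028/12 = 0.00233333; n = 9 × 12 = 108 periods.
PV = PMT · [1 − (1+i)^(−n)] / i = 3100 · 95.368746 = 295,643.1117

€295,643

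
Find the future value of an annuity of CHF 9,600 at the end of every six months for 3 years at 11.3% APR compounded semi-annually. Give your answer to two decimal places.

CHF 66,375.48

i = 0.113/2 = 0.0565 per half-year; n = 3·2 = 6.
Accumulation factor s(6|0.0565) = 6.914112; FV = 9600 × 6.914112 = 66,375.4766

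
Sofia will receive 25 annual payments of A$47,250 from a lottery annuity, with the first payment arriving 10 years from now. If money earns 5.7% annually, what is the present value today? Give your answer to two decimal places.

PV at t=9 (ordinary 25-year annuity): 47250 × a(25|0.057) = 47250 × 13.156023 = 621,622.0818
Discount back 9 years: 621,622.0818 × (1+0.057)^(−9) = 621,622.0818 × 0.607191 = 377,443.1497

A$377,443.15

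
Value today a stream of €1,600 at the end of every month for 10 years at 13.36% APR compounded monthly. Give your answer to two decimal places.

€105,651.29

i = 0.1336/12 = 0.0111333 per month; n = 10·12 = 120.
PV = 1600 × [1 − (1+0.0111333)^(−120)] / 0.0111333 = 1600 × 66.032056 = 105,651.2900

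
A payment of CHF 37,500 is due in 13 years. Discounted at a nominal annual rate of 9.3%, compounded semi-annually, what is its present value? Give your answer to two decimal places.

Periodic rate i = 0.093/2 = 0.0465; n = 13 × 2 = 26 periods.
PV = 37,500 / (1 + 0.0465)^26 = 37,500 / 3.260018 = 11,503.0026

CHF 11,503.00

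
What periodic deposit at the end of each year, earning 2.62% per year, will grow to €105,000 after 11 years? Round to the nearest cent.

€8,359.59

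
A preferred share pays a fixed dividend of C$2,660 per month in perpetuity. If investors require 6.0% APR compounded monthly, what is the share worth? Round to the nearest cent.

C$532,000.00

Periodic rate i = 0.06/12 = 0.005.
PV = C/r = 2660/0.005 = 532,000.0000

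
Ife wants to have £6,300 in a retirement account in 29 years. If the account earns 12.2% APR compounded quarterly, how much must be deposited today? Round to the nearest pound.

i = 0.122/4 = 0.0305 per quarter; n = 29·4 = 116.
PV = 6,300 / (1 + 0.0305)^116 = 6,300 / 32.626279 = 193.0959

£193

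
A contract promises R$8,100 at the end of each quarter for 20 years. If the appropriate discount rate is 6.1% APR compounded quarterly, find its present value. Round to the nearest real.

With 4 periods per year: i = 0.01525, n = 80.
PV = PMT · [1 − (1+i)^(−n)] / i = 8100 · 46.035312 = 372,886.0247

R$372,886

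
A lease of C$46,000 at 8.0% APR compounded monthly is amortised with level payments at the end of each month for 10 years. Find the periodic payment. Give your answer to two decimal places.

C$558.11

Periodic rate i = 0.08/12 = 0.00666667; n = 10 × 12 = 120 periods.
Annuity-PV factor = 82.421481; PMT = 46000 / 82.421481 = 558.1069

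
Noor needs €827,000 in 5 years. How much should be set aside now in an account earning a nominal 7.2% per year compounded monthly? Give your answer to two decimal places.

With 12 periods per year: i = 0.006, n = 60.
PV = FV·(1+i)^(−n) = 827,000 × 0.698427 = 577,599.3108

€577,599.31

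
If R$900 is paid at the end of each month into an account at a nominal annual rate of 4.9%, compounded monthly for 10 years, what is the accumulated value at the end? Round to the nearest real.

R$139,009

Periodic rate i = 0.049/12 = 0.00408333; n = 10 × 12 = 120 periods.
FV = 900 × [(1+0.00408333)^120 − 1] / 0.00408333 = 900 × 154.454319 = 139,008.8867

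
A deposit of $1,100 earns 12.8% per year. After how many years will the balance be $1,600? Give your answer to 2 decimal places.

3.11 years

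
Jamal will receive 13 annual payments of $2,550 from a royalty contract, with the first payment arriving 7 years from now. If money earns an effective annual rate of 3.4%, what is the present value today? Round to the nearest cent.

$21,632.64

PV at t=6 (ordinary 13-year annuity): 2550 × a(13|0.034) = 2550 × 10.367944 = 26,438.2577
PV₀ = 26,438.2577 / (1+0.034)^6 = 26,438.2577 / 1.222146 = 21,632.6438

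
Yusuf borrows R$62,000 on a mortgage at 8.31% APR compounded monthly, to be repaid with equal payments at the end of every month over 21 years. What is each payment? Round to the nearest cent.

With 12 periods per year: i = 0.006925, n = 252.
PMT = 62000 / ( [1 − (1+0.006925)^(−252)] / 0.006925 ) = 62000 / 119.035232 = 520.8542

R$520.85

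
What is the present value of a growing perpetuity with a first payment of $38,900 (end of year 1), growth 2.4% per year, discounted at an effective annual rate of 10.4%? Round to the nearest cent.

PV = PMT / (i − g) = 38900 / (0.104 − 0.024) = 38900 / 0.080000 = 486,250.0000

$486,250.00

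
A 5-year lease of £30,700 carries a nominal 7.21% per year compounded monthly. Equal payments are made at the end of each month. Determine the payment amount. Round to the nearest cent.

£610.94

With 12 periods per year: i = 0.00600833, n = 60.
Annuity-PV factor = 50.250179; PMT = 30700 / 50.250179 = 610.9431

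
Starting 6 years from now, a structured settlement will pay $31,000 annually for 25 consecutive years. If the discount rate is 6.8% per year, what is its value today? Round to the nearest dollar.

$264,747

PV at t=5 (ordinary 25-year annuity): 31000 × a(25|0.068) = 31000 × 11.866592 = 367,864.3595
PV₀ = 367,864.3595 / (1+0.068)^5 = 367,864.3595 / 1.389493 = 264,747.2452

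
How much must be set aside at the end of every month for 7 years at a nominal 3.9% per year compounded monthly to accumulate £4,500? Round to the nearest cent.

i = 0.039/12 = 0.00325 per month; n = 7·12 = 84.
PMT = 4500 / ( [(1+0.00325)^84 − 1] / 0.00325 ) = 4500 / 96.405771 = 46.6777

£46.68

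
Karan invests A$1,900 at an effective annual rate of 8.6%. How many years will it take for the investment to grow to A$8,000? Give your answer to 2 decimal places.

17.43 years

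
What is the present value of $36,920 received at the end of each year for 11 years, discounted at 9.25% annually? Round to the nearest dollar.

PV = PMT · [1 − (1+i)^(−n)] / i = 36920 · 6.725526 = 248,306.4109

$248,306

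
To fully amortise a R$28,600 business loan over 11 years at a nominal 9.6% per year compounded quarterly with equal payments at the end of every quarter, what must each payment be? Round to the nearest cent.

i = 0.096/4 = 0.024 per quarter; n = 11·4 = 44.
Annuity-PV factor = 26.991242; PMT = 28600 / 26.991242 = 1,059.6029

R$1,059.60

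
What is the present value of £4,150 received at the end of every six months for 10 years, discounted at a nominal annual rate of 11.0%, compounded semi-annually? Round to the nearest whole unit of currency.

Periodic rate i = 0.11/2 = 0.055; n = 10 × 2 = 20 periods.
PV = 4150 × [1 − (1+0.055)^(−20)] / 0.055 = 4150 × 11.950382 = 49,594.0873

£49,594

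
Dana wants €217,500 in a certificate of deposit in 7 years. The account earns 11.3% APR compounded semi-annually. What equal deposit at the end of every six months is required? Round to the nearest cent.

€10,606.51

i = 0.113/2 = 0.0565 per half-year; n = 7·2 = 14.
FV-annuity factor = 20.506269; PMT = 217500 / 20.506269 = 10,606.5125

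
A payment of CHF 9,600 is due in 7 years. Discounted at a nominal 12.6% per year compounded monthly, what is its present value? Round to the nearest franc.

With 12 periods per year: i = 0.0105, n = 84.
PV = FV·(1+i)^(−n) = 9,600 × 0.415862 = 3,992.2758

CHF 3,992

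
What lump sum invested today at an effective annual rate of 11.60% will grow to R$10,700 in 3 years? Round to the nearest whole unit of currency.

Discount factor = (1+0.116)^(−3) = 0.719461; PV = 10,700 × 0.719461 = 7,698.2355

R$7,698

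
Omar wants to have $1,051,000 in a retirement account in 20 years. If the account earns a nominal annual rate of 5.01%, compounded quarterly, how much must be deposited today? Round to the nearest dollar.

i = 0.0501/4 = 0.012525 per quarter; n = 20·4 = 80.
PV = FV·(1+i)^(−n) = 1,051,000 × 0.369436 = 388,277.5763

$388,278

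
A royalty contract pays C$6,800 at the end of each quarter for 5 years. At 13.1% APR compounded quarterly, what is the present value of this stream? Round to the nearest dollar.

C$98,642

i = 0.131/4 = 0.03275 per quarter; n = 5·4 = 20.
Annuity factor a(20|0.03275) = 14.506156; PV = 6800 × 14.506156 = 98,641.8605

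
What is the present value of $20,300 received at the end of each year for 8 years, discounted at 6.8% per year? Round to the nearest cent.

$122,162.50

PV = 20300 × [1 − (1+0.068)^(−8)] / 0.068 = 20300 × 6.017857 = 122,162.5027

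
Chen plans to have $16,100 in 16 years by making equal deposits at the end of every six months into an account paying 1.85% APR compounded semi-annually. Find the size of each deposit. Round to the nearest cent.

$434.64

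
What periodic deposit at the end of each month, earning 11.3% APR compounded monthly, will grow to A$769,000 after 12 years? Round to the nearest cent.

A$2,535.42

Periodic rate i = 0.113/12 = 0.00941667; n = 12 × 12 = 144 periods.
PMT = 769000 / ( [(1+0.00941667)^144 − 1] / 0.00941667 ) = 769000 / 303.302241 = 2,535.4247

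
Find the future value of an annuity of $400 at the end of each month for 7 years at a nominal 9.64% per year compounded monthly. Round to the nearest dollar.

$47,719

Periodic rate i = 0.0964/12 = 0.00803333; n = 7 × 12 = 84 periods.
Accumulation factor s(84|0.00803333) = 119.297095; FV = 400 × 119.297095 = 47,718.8380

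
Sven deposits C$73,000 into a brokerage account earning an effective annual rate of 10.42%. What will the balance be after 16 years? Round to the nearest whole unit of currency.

C$356,522

FV = 73,000 × (1 + 0.1042)^16 = 356,522.3373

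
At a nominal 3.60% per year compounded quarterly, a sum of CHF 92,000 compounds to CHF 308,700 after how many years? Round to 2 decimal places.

Periodic rate i = 0.036/4 = 0.009.
(1+i)^n = 308700/92000 = 3.35543, so n = ln 3.35543 / ln 1.009 = 135.1134 quarters
= 135.1134/4 years

33.78 years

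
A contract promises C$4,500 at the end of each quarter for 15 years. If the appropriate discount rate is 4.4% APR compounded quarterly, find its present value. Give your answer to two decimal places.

Periodic rate i = 0.044/4 = 0.011; n = 15 × 4 = 60 periods.
Annuity factor a(60|0.011) = 43.752980; PV = 4500 × 43.752980 = 196,888.4105

C$196,888.41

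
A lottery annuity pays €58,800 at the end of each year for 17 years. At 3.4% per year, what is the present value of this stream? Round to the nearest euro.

Annuity factor a(17|0.034) = 12.751883; PV = 58800 × 12.751883 = 749,810.6962

€749,811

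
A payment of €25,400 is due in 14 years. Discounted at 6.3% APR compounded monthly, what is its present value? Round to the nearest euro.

€10,539

Periodic rate i = 0.063/12 = 0.00525; n = 14 × 12 = 168 periods.
PV = FV·(1+i)^(−n) = 25,400 × 0.414910 = 10,538.7227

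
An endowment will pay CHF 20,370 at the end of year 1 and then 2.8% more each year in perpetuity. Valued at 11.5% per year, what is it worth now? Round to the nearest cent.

PV = PMT / (i − g) = 20370 / (0.115 − 0.028) = 20370 / 0.087000 = 234,137.9310

CHF 234,137.93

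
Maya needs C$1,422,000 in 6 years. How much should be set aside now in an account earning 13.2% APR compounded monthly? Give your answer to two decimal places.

C$646,869.08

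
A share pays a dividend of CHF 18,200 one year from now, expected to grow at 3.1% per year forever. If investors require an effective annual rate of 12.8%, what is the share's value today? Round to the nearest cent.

PV = D₁/(r − g) = 18200/(0.128 − 0.031) = 187,628.8660

CHF 187,628.87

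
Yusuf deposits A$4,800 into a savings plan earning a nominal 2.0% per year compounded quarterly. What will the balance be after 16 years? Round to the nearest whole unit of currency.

A$6,605

Periodic rate i = 0.02/4 = 0.005; n = 16 × 4 = 64 periods.
FV = PV·(1+i)^n = 4,800 × 1.376030 = 6,604.9448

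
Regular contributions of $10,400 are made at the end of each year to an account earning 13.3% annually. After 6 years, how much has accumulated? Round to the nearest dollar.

FV = 10400 × [(1+0.133)^6 − 1] / 0.133 = 10400 × 8.385989 = 87,214.2812

$87,214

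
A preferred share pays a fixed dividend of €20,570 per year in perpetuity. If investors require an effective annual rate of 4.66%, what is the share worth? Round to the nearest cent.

€441,416.31

PV = C/r = 20570/0.0466 = 441,416.3090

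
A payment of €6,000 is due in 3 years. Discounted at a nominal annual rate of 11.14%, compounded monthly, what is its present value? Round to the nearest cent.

Periodic rate i = 0.1114/12 = 0.00928333; n = 3 × 12 = 36 periods.
PV = 6,000 / (1 + 0.00928333)^36 = 6,000 / 1.394671 = 4,302.0910

€4,302.09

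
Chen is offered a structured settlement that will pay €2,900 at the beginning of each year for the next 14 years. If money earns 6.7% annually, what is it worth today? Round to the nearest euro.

€27,555

PV = PMT · [1 − (1+i)^(−n)] / i × (1+i) = 2900 · 9.501636 = 27,554.7451
Payments are at the start of each period, so multiply by (1+i).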